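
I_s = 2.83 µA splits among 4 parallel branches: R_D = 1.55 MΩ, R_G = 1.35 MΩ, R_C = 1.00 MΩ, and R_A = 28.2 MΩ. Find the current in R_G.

ΣG = 1/1.55 + 1/1.35 + 1/1.00 + 1/28.2 = 2.421.
R_G takes the fraction G_k/ΣG = 0.7407/2.421 = 0.3059, so I = 2.83 × 0.3059 = 0.8658 µA.

I ≈ 0.866 µA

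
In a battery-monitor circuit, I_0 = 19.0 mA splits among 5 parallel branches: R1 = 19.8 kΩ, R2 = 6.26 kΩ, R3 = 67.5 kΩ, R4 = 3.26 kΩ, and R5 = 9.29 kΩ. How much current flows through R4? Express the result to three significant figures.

I ≈ 9.11 mA

Conductances: ΣG = 1/19.8 + 1/6.26 + 1/67.5 + 1/3.26 + 1/9.29 = 0.6395 (1/kΩ).
Current divider: I(R4) = I_0 · G_k/ΣG = 19.0 × (0.3067/0.6395) = 19.0 × 0.4797 = 9.114 mA.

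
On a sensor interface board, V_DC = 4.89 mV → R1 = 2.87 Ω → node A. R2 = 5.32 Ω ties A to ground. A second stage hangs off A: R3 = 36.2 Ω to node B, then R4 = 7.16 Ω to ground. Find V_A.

V_A ≈ 3.05 mV

Node A sees R2 in parallel with the series input of stage 2, R3 + R4 = 43.36 Ω.
R2 ‖ (R3+R4) = 4.739 Ω.
V_A = 4.89 × 4.739/(2.87 + 4.739) = 3.045 mV.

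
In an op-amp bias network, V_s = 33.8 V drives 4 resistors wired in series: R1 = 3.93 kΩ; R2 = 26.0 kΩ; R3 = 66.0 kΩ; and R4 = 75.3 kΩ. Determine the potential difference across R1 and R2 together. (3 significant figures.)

Total series resistance ΣR = 3.93 + 26.0 + 66.0 + 75.3 = 171.2 kΩ.
R_{R1..R2} = 3.93 + 26.0 = 29.93 kΩ.
Voltage divider: V = V_s · (29.93 / 171.2) = 33.8 × 0.1748 = 5.908 V.

V ≈ 5.91 V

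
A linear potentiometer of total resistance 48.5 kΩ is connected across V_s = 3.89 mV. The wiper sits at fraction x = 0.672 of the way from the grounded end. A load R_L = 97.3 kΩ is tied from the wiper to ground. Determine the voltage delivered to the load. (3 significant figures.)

The pot divides into 15.91 kΩ above the wiper and 32.59 kΩ below.
Lower segment in parallel with the load: 32.59 ‖ 97.3 = 24.41 kΩ.
Loaded-divider output: V_out = 3.89 × 0.6055 = 2.355 mV.
(Unloaded: V_out = x·V_s = 2.61 mV.)

V_out ≈ 2.36 mV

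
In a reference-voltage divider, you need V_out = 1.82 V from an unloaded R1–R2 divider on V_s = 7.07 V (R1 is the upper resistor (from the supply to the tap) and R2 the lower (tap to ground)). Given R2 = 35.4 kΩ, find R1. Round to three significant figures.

The divider ratio is R2/(R1+R2) = 1.82/7.07 = 0.2574.
R1 = R2·(1/k − 1) = 35.4 × 2.885 = 102.1 kΩ.

R1 ≈ 102 kΩ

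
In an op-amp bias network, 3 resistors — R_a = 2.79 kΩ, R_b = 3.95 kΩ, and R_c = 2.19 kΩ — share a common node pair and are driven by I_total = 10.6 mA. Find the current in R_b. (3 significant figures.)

Total conductance ΣG = 1/2.79 + 1/3.95 + 1/2.19 = 1.068 (units of 1/kΩ).
Current divider: I(R_b) = I_total · G_k/ΣG = 10.6 × (0.2532/1.068) = 10.6 × 0.2370 = 2.512 mA.

I ≈ 2.51 mA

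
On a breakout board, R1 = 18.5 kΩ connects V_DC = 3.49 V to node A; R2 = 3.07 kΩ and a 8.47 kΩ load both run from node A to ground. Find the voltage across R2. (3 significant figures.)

First combine the lower leg with the load: R2 ‖ R_L = 2.253 kΩ.
Now apply the divider: V_out = 3.49 × 0.1086 = 0.3789 V.

V_out ≈ 0.379 V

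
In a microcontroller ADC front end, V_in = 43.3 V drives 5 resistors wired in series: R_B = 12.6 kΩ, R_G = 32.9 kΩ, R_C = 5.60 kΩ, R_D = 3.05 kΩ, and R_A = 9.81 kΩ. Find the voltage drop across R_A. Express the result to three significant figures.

V ≈ 6.64 V

Series total: ΣR = 12.6 + 32.9 + 5.60 + 3.05 + 9.81 = 63.96 kΩ.
Voltage divider: V = V_in · (9.810 / 63.96) = 43.3 × 0.1534 = 6.641 V.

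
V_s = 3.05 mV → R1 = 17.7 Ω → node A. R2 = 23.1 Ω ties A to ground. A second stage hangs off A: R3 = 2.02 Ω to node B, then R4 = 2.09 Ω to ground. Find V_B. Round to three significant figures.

Node A sees R2 in parallel with the series input of stage 2, R3 + R4 = 4.110 Ω.
Effective lower resistance at A: R2 ‖ 4.110 = 3.489 Ω.
V_A = 3.05 × 3.489/(17.7 + 3.489) = 0.5022 mV.
Then the unloaded second divider: V_B = V_A × R4/(R3+R4) = 0.5022 × 0.5085 = 0.2554 mV.

V_B ≈ 0.255 mV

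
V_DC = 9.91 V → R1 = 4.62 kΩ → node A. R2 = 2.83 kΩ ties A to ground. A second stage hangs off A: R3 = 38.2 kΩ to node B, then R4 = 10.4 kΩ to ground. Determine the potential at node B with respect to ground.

Looking into the second stage from A: R3 + R4 = 48.60 kΩ appears in parallel with R2.
R2 ‖ (R3+R4) = 2.674 kΩ.
V_A = 9.91 × 2.674/(4.62 + 2.674) = 3.633 V.
Stage 2 is unloaded, so V_B = V_A · R4/(R3+R4) = 3.633 × 10.4/48.60 = 0.7775 V.

V_B ≈ 0.777 V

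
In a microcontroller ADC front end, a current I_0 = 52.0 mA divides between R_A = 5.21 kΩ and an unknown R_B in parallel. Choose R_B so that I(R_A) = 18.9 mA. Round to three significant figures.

R_B ≈ 2.97 kΩ

Two-branch current divider: I_A = I_0 · R_B/(R_A + R_B).
With f = 0.3635, R_B = R_A · f/(1−f) = 5.21 × 0.5710 = 2.975 kΩ.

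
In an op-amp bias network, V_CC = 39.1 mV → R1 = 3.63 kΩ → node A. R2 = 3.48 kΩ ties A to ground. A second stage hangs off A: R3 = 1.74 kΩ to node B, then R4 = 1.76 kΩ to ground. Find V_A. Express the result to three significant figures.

The second stage (R3 + R4 = 3.500 kΩ) loads node A in parallel with R2.
Effective lower resistance at A: R2 ‖ 3.500 = 1.745 kΩ.
First divider: V_A = V_CC · 1.745/(3.63 + 1.745) = 12.69 mV.

V_A ≈ 12.7 mV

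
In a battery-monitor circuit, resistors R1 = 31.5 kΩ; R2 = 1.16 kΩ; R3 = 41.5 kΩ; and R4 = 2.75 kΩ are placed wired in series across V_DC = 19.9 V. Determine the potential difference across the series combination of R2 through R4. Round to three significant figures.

V ≈ 11.7 V

ΣR = 31.5 + 1.16 + 41.5 + 2.75 = 76.91 kΩ.
R_{R2..R4} = 1.16 + 41.5 + 2.75 = 45.41 kΩ.
By the voltage-divider rule, V = 19.9 × 45.41/76.91 = 11.75 V.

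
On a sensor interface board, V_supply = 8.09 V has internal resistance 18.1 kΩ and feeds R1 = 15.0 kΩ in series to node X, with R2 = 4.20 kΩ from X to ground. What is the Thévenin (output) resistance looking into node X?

R_th ≈ 3.73 kΩ

R1' = 18.1 + 15.0 = 33.10 kΩ (source resistance + R1).
Looking into X with the source shorted: R_th = R1'·R2/(R1'+R2) = 33.10 × 4.20/37.30 = 3.727 kΩ.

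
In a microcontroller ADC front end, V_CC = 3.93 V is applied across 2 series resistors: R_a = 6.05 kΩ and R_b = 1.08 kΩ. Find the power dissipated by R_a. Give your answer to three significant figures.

The common current is I = 3.93/7.130 = 0.5512 mA.
P = I²R = 0.3038 × 6.05 = 1.838 mW.

P ≈ 1.84 mW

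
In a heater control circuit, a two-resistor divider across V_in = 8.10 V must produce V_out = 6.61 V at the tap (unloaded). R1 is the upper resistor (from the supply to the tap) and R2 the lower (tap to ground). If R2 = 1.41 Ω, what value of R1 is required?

Required fraction k = V_out/V_in = 0.8160.
So R1 = R2 · (V_in/V_out − 1) = 1.41 × (8.10/6.61 − 1) = 1.41 × 0.2254 = 0.3178 Ω.

R1 ≈ 0.318 Ω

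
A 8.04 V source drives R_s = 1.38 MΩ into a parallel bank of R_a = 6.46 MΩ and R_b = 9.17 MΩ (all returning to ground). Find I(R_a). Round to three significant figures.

I ≈ 0.912 µA

Parallel bank: R_p = 1/(1/6.46 + 1/9.17) = 3.790 MΩ.
V_A by voltage divider: V_A = 8.04 × 3.790/(1.38 + 3.790) = 5.894 V.
I(R_a) = V_A / R_a = 5.894/6.46 = 0.9124 µA.
(Equivalently: I_total = 1.555 µA, then current-divider fraction G_k/ΣG = 0.5867.)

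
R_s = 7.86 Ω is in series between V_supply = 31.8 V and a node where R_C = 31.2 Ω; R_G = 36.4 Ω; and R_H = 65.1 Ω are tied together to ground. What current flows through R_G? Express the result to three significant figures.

I ≈ 0.550 A

Equivalent of the parallel group: R_p = 13.35 Ω.
V_A = 31.8 × 13.35/21.21 = 20.02 V.
I(R_G) = V_A / R_G = 20.02/36.4 = 0.5499 A.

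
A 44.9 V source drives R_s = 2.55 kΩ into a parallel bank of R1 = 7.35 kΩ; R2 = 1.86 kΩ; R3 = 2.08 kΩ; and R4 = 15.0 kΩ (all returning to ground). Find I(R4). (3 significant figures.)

I ≈ 0.728 mA

Combine the parallel branches: R_p = (1/7.35 + 1/1.86 + 1/2.08 + 1/15.0)⁻¹ = 0.8189 kΩ.
V_A = 44.9 × 0.8189/3.369 = 10.91 V.
I(R4) = V_A / R4 = 10.91/15.0 = 0.7276 mA.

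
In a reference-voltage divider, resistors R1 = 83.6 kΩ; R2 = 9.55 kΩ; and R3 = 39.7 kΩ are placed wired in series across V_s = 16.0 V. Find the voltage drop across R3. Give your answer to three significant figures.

V ≈ 4.78 V

ΣR = 83.6 + 9.55 + 39.7 = 132.8 kΩ.
Voltage divider: V = V_s · (39.70 / 132.8) = 16.0 × 0.2988 = 4.781 V.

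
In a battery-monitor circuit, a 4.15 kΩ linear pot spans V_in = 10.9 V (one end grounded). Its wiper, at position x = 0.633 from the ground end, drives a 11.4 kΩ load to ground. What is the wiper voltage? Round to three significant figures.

Lower segment x·R_p = 2.627 kΩ; upper segment (1−x)·R_p = 1.523 kΩ.
(x·R_p) ‖ R_L = 2.135 kΩ.
Loaded-divider output: V_out = 10.9 × 0.5836 = 6.362 V.

V_out ≈ 6.36 V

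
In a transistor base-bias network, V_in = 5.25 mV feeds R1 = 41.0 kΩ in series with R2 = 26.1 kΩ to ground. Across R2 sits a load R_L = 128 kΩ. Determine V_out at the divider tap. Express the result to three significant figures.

R2 ‖ R_L = (26.1 × 128)/(26.1 + 128) = 21.68 kΩ.
Now apply the divider: V_out = 5.25 × 0.3459 = 1.816 mV.

V_out ≈ 1.82 mV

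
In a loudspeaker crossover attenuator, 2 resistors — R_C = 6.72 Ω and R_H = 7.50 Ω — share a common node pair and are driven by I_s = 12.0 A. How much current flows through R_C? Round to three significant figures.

I ≈ 6.33 A

Two-branch current divider: I_k = I_s · R_other/(R_1 + R_2).
I(R_C) = 12.0 × 7.50/(6.72 + 7.50) = 12.0 × 0.5274 = 6.329 A.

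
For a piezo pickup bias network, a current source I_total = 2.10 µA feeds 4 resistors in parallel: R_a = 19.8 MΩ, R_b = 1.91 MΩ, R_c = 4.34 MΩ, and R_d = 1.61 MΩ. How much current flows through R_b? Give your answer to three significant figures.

I ≈ 0.771 µA

Total conductance ΣG = 1/19.8 + 1/1.91 + 1/4.34 + 1/1.61 = 1.426 (units of 1/MΩ).
By the current-divider rule, I = I_total · G_k/ΣG = 2.10 × 0.3673 = 0.7712 µA.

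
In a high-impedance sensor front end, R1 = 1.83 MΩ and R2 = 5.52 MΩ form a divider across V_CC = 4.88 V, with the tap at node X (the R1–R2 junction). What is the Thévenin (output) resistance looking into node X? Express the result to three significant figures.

Zeroing V_CC shorts the top of R1 to ground, so R_th = R1 ‖ R2 = 1.374 MΩ.

R_th ≈ 1.37 MΩ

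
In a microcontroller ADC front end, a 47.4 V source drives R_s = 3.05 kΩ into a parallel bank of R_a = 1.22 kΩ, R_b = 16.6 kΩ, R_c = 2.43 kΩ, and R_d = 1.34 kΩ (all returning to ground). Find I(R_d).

Equivalent of the parallel group: R_p = 0.4907 kΩ.
V_A = 47.4 × 0.4907/3.541 = 6.570 V.
Branch current I = V_A/R_d = 6.570/1.34 = 4.903 mA.

I ≈ 4.90 mA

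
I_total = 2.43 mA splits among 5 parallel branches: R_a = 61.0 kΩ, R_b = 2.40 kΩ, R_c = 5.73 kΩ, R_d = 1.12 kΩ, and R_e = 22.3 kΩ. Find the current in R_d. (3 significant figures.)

ΣG = 1/61.0 + 1/2.40 + 1/5.73 + 1/1.12 + 1/22.3 = 1.545.
R_d takes the fraction G_k/ΣG = 0.8929/1.545 = 0.5778, so I = 2.43 × 0.5778 = 1.404 mA.

I ≈ 1.40 mA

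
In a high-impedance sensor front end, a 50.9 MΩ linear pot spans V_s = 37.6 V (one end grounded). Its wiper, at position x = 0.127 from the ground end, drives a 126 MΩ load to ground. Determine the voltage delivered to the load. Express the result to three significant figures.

V_out ≈ 4.57 V

Split the track: R_lower = x·R_p = 6.464 MΩ, R_upper = (1−x)·R_p = 44.44 MΩ.
Lower segment in parallel with the load: 6.464 ‖ 126 = 6.149 MΩ.
V_out = 37.6 × 6.149/(44.44 + 6.149) = 4.570 V.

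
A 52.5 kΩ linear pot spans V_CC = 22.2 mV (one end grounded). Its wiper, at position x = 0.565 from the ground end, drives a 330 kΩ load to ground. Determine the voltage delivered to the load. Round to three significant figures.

V_out ≈ 12.1 mV

The pot divides into 22.84 kΩ above the wiper and 29.66 kΩ below.
Lower segment in parallel with the load: 29.66 ‖ 330 = 27.22 kΩ.
Loaded-divider output: V_out = 22.2 × 0.5437 = 12.07 mV.
(Unloaded: V_out = x·V_CC = 12.5 mV.)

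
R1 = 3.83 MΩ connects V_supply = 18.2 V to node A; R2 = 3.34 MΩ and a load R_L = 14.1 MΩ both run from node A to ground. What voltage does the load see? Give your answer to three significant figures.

First combine the lower leg with the load: R2 ‖ R_L = 2.700 MΩ.
Voltage divider with the loaded lower leg: V_out = 18.2 × 2.700/(3.83 + 2.700) = 18.2 × 0.4135 = 7.526 V.
(Unloaded it would be 8.48 V; the load pulls it down.)

V_out ≈ 7.53 V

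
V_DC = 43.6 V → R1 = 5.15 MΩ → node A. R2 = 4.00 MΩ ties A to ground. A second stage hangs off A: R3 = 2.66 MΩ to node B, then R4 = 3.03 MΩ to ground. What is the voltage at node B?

Looking into the second stage from A: R3 + R4 = 5.690 MΩ appears in parallel with R2.
Effective lower resistance at A: R2 ‖ 5.690 = 2.349 MΩ.
First divider: V_A = V_DC · 2.349/(5.15 + 2.349) = 13.66 V.
V_B = V_A × 0.5325 = 7.272 V.

V_B ≈ 7.27 V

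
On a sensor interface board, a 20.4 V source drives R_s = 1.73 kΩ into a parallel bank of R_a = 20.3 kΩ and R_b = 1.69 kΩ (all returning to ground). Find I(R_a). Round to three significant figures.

Combine the parallel branches: R_p = (1/20.3 + 1/1.69)⁻¹ = 1.560 kΩ.
V_A = 20.4 × 1.560/3.290 = 9.673 V.
Branch current I = V_A/R_a = 9.673/20.3 = 0.4765 mA.

I ≈ 0.477 mA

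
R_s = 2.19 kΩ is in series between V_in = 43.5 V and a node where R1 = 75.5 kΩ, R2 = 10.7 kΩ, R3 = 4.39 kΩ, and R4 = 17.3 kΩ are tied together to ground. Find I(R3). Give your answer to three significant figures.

I ≈ 5.33 mA

Equivalent of the parallel group: R_p = 2.549 kΩ.
V_A by voltage divider: V_A = 43.5 × 2.549/(2.19 + 2.549) = 23.40 V.
I(R3) = V_A / R3 = 23.40/4.39 = 5.330 mA.
(Check via current divider: I_total = 9.179 mA; share G_k/ΣG = 0.5807 → same result.)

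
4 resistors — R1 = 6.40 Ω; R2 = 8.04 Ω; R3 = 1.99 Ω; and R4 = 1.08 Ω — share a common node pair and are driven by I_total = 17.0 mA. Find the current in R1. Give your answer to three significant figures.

I ≈ 1.55 mA

Total conductance ΣG = 1/6.40 + 1/8.04 + 1/1.99 + 1/1.08 = 1.709 (units of 1/Ω).
By the current-divider rule, I = I_total · G_k/ΣG = 17.0 × 0.09142 = 1.554 mA.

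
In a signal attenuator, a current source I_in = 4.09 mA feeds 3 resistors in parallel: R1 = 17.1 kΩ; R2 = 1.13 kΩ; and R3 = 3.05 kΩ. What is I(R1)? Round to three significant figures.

I ≈ 0.188 mA

Conductances: ΣG = 1/17.1 + 1/1.13 + 1/3.05 = 1.271 (1/kΩ).
By the current-divider rule, I = I_in · G_k/ΣG = 4.09 × 0.04600 = 0.1881 mA.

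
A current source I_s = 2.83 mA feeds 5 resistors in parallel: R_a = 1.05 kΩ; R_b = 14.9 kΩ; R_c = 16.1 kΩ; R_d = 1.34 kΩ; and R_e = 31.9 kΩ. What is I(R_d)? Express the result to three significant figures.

I ≈ 1.14 mA

Total conductance ΣG = 1/1.05 + 1/14.9 + 1/16.1 + 1/1.34 + 1/31.9 = 1.859 (units of 1/kΩ).
R_d takes the fraction G_k/ΣG = 0.7463/1.859 = 0.4014, so I = 2.83 × 0.4014 = 1.136 mA.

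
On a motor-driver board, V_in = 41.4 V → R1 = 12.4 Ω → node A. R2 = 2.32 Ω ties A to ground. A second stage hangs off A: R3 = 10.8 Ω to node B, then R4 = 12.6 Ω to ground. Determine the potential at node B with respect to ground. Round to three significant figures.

Looking into the second stage from A: R3 + R4 = 23.40 Ω appears in parallel with R2.
Effective lower resistance at A: R2 ‖ 23.40 = 2.111 Ω.
V_A = 41.4 × 2.111/(12.4 + 2.111) = 6.022 V.
Then the unloaded second divider: V_B = V_A × R4/(R3+R4) = 6.022 × 0.5385 = 3.243 V.

V_B ≈ 3.24 V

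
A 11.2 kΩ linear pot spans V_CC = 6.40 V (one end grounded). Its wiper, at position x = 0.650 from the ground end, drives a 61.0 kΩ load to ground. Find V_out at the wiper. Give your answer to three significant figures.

V_out ≈ 3.99 V

The pot divides into 3.920 kΩ above the wiper and 7.280 kΩ below.
R_L loads the lower segment: effective lower R = 6.504 kΩ.
V_out = 6.40 × 6.504/(3.920 + 6.504) = 3.993 V.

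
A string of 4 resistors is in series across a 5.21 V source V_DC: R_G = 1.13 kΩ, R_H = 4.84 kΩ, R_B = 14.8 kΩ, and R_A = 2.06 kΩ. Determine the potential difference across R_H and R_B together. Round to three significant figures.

ΣR = 1.13 + 4.84 + 14.8 + 2.06 = 22.83 kΩ.
R_{R_H..R_B} = 4.84 + 14.8 = 19.64 kΩ.
Voltage divider: V = V_DC · (19.64 / 22.83) = 5.21 × 0.8603 = 4.482 V.

V ≈ 4.48 V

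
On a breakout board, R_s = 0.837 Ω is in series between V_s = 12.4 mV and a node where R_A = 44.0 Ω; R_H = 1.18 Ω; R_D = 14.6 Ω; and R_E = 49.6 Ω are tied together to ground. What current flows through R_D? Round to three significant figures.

Parallel bank: R_p = 1/(1/44.0 + 1/1.18 + 1/14.6 + 1/49.6) = 1.043 Ω.
Node voltage V_A = V_s · R_p/(R_s + R_p) = 12.4 × 0.5548 = 6.879 mV.
Branch current I = V_A/R_D = 6.879/14.6 = 0.4712 mA.

I ≈ 0.471 mA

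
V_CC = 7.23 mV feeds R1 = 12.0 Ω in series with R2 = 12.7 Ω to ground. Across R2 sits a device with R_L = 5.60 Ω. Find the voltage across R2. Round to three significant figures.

The load sits in parallel with R2, giving an effective lower resistance R2' = R2·R_L/(R2+R_L) = 3.886 Ω.
Then V_out = V_CC · R2'/(R1 + R2') = 7.23 × 3.886/15.89 = 1.769 mV.

V_out ≈ 1.77 mV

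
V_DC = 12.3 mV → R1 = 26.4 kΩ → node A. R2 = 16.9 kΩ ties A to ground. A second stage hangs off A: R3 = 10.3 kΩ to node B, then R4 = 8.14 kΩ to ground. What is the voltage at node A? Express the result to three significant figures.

V_A ≈ 3.08 mV

Node A sees R2 in parallel with the series input of stage 2, R3 + R4 = 18.44 kΩ.
Effective lower resistance at A: R2 ‖ 18.44 = 8.818 kΩ.
First divider: V_A = V_DC · 8.818/(26.4 + 8.818) = 3.080 mV.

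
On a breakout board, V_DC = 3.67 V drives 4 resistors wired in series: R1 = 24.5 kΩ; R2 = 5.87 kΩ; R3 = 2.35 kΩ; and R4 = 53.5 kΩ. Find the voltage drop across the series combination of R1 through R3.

V ≈ 1.39 V

Series total: ΣR = 24.5 + 5.87 + 2.35 + 53.5 = 86.22 kΩ.
R_{R1..R3} = 24.5 + 5.87 + 2.35 = 32.72 kΩ.
Voltage divider: V = V_DC · (32.72 / 86.22) = 3.67 × 0.3795 = 1.393 V.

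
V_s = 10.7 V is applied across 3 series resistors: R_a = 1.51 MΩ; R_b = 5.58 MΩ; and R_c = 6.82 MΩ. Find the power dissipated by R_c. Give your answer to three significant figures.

ΣR = 13.91 MΩ → I = 10.7/13.91 = 0.7692 µA.
V(R_c) = I·R = 5.246 V; P = V·I = 5.246 × 0.7692 = 4.036 µW.

P ≈ 4.04 µW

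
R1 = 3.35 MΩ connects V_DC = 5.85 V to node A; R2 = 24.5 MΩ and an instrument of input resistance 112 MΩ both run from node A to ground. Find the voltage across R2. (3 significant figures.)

First combine the lower leg with the load: R2 ‖ R_L = 20.10 MΩ.
Now apply the divider: V_out = 5.85 × 0.8572 = 5.014 V.
(Unloaded it would be 5.15 V; the load pulls it down.)

V_out ≈ 5.01 V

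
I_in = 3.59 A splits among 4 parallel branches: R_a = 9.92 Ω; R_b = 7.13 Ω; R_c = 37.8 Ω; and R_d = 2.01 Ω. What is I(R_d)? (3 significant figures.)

ΣG = 1/9.92 + 1/7.13 + 1/37.8 + 1/2.01 = 0.7650.
R_d takes the fraction G_k/ΣG = 0.4975/0.7650 = 0.6503, so I = 3.59 × 0.6503 = 2.335 A.

I ≈ 2.33 A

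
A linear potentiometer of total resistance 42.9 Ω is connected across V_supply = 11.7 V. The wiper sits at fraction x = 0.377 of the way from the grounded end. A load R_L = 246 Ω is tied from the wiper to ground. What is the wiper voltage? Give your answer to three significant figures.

Split the track: R_lower = x·R_p = 16.17 Ω, R_upper = (1−x)·R_p = 26.73 Ω.
R_L loads the lower segment: effective lower R = 15.18 Ω.
V_out = 11.7 × 15.18/(26.73 + 15.18) = 4.237 V.

V_out ≈ 4.24 V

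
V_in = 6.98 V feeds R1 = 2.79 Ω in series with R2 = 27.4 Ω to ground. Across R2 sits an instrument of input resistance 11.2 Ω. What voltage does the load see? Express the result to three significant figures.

V_out ≈ 5.17 V

The load sits in parallel with R2, giving an effective lower resistance R2' = R2·R_L/(R2+R_L) = 7.950 Ω.
Then V_out = V_in · R2'/(R1 + R2') = 6.98 × 7.950/10.74 = 5.167 V.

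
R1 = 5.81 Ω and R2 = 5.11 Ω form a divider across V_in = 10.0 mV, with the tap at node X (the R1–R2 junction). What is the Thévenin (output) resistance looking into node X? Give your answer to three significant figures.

Looking into X with the source shorted: R_th = R1·R2/(R1+R2) = 5.810 × 5.11/10.92 = 2.719 Ω.

R_th ≈ 2.72 Ω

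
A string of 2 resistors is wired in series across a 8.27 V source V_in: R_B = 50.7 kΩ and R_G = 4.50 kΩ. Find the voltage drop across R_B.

V ≈ 7.60 V

Series total: ΣR = 50.7 + 4.50 = 55.20 kΩ.
Voltage divider: V = V_in · (50.70 / 55.20) = 8.27 × 0.9185 = 7.596 V.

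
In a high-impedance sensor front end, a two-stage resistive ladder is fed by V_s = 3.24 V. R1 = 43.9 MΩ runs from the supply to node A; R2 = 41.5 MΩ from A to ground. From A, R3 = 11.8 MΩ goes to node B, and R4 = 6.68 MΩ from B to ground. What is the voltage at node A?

V_A ≈ 0.731 V

Looking into the second stage from A: R3 + R4 = 18.48 MΩ appears in parallel with R2.
Effective lower resistance at A: R2 ‖ 18.48 = 12.79 MΩ.
First divider: V_A = V_s · 12.79/(43.9 + 12.79) = 0.7308 V.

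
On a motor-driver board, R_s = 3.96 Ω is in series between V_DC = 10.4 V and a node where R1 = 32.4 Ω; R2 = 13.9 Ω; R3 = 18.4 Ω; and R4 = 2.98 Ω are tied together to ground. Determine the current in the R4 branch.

I ≈ 1.18 A

Combine the parallel branches: R_p = (1/32.4 + 1/13.9 + 1/18.4 + 1/2.98)⁻¹ = 2.030 Ω.
V_A = 10.4 × 2.030/5.990 = 3.524 V.
Branch current I = V_A/R4 = 3.524/2.98 = 1.183 A.
(Equivalently: I_total = 1.736 A, then current-divider fraction G_k/ΣG = 0.6811.)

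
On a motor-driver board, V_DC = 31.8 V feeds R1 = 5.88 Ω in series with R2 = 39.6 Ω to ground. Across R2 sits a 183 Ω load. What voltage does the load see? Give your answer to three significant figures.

R2 ‖ R_L = (39.6 × 183)/(39.6 + 183) = 32.56 Ω.
Now apply the divider: V_out = 31.8 × 0.8470 = 26.94 V.

V_out ≈ 26.9 V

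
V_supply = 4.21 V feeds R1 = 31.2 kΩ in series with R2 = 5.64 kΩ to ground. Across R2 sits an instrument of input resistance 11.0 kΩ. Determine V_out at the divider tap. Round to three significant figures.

V_out ≈ 0.449 V

R2 ‖ R_L = (5.64 × 11.0)/(5.64 + 11.0) = 3.728 kΩ.
Now apply the divider: V_out = 4.21 × 0.1067 = 0.4494 V.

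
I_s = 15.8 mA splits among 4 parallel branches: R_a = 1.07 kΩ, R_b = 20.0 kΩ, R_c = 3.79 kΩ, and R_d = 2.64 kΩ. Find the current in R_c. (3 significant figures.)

ΣG = 1/1.07 + 1/20.0 + 1/3.79 + 1/2.64 = 1.627.
Current divider: I(R_c) = I_s · G_k/ΣG = 15.8 × (0.2639/1.627) = 15.8 × 0.1621 = 2.562 mA.

I ≈ 2.56 mA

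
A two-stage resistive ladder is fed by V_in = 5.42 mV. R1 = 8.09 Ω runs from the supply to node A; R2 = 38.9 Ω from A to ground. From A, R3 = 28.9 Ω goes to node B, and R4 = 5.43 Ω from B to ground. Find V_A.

V_A ≈ 3.75 mV

Node A sees R2 in parallel with the series input of stage 2, R3 + R4 = 34.33 Ω.
Effective lower resistance at A: R2 ‖ 34.33 = 18.24 Ω.
V_A = 5.42 × 18.24/(8.09 + 18.24) = 3.754 mV.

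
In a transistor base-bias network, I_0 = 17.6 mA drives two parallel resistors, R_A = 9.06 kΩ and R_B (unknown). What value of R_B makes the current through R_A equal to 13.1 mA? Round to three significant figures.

R_B ≈ 26.4 kΩ

The fraction through R_A equals R_B/(R_A+R_B).
13.1/17.6 = R_B/(R_A + R_B) → R_B = R_A · (0.7443)/(1 − 0.7443) = 9.06 × 2.911 = 26.37 kΩ.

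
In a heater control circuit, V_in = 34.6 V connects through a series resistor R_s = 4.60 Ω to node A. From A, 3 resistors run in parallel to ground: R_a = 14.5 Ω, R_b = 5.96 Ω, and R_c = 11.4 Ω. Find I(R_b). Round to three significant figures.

I ≈ 2.33 A

Parallel bank: R_p = 1/(1/14.5 + 1/5.96 + 1/11.4) = 3.082 Ω.
V_A by voltage divider: V_A = 34.6 × 3.082/(4.60 + 3.082) = 13.88 V.
I(R_b) = V_A / R_b = 13.88/5.96 = 2.329 A.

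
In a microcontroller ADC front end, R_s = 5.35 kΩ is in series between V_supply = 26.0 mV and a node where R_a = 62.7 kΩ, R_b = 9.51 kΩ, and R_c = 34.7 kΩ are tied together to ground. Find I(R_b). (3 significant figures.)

I ≈ 1.52 µA

Combine the parallel branches: R_p = (1/62.7 + 1/9.51 + 1/34.7)⁻¹ = 6.670 kΩ.
V_A = 26.0 × 6.670/12.02 = 14.43 mV.
I(R_b) = V_A / R_b = 14.43/9.51 = 1.517 µA.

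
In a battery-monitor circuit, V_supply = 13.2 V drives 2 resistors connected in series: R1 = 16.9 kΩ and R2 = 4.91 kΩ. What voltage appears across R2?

V ≈ 2.97 V

Total series resistance ΣR = 16.9 + 4.91 = 21.81 kΩ.
V = V_supply · R/ΣR = 13.2 × 0.2251 = 2.972 V.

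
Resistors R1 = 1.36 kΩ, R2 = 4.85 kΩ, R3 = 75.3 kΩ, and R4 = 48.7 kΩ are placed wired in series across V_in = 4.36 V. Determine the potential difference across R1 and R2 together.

ΣR = 1.36 + 4.85 + 75.3 + 48.7 = 130.2 kΩ.
R_{R1..R2} = 1.36 + 4.85 = 6.210 kΩ.
By the voltage-divider rule, V = 4.36 × 6.210/130.2 = 0.2079 V.

V ≈ 0.208 V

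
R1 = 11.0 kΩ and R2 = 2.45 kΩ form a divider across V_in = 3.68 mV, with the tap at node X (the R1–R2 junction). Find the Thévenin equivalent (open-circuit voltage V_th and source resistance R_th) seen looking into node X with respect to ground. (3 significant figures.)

V_th ≈ 0.670 mV, R_th ≈ 2.00 kΩ

V_th is the unloaded tap voltage: V_in · R2/(R1+R2) = 3.68 × 0.1822 = 0.6703 mV.
Looking into X with the source shorted: R_th = R1·R2/(R1+R2) = 11.00 × 2.45/13.45 = 2.004 kΩ.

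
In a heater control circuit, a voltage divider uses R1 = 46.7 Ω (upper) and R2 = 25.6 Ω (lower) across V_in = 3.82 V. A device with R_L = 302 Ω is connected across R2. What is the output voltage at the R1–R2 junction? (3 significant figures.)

R2 ‖ R_L = (25.6 × 302)/(25.6 + 302) = 23.60 Ω.
Now apply the divider: V_out = 3.82 × 0.3357 = 1.282 V.

V_out ≈ 1.28 V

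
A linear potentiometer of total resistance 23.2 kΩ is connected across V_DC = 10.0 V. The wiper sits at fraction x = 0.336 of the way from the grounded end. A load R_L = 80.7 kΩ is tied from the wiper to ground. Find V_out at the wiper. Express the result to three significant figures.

V_out ≈ 3.16 V

The pot divides into 15.40 kΩ above the wiper and 7.795 kΩ below.
R_L loads the lower segment: effective lower R = 7.109 kΩ.
V_out = 10.0 × 7.109/(15.40 + 7.109) = 3.157 V.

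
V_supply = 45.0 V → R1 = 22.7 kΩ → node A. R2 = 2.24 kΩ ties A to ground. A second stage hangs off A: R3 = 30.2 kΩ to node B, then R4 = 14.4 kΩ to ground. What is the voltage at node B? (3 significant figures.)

Looking into the second stage from A: R3 + R4 = 44.60 kΩ appears in parallel with R2.
R2 ‖ (R3+R4) = 2.133 kΩ.
First divider: V_A = V_supply · 2.133/(22.7 + 2.133) = 3.865 V.
V_B = V_A × 0.3229 = 1.248 V.

V_B ≈ 1.25 V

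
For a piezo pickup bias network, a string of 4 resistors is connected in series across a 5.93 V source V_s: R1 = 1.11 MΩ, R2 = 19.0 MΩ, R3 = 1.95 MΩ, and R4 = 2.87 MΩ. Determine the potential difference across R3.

V ≈ 0.464 V

ΣR = 1.11 + 19.0 + 1.95 + 2.87 = 24.93 MΩ.
V = V_s · R/ΣR = 5.93 × 0.07822 = 0.4638 V.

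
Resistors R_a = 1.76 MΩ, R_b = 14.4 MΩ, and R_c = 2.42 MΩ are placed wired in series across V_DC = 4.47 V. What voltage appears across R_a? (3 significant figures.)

ΣR = 1.76 + 14.4 + 2.42 = 18.58 MΩ.
V = V_DC · R/ΣR = 4.47 × 0.09473 = 0.4234 V.

V ≈ 0.423 V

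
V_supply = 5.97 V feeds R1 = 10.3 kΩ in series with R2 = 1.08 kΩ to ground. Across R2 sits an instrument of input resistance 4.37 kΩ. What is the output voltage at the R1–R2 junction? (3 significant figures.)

V_out ≈ 0.463 V

First combine the lower leg with the load: R2 ‖ R_L = 0.8660 kΩ.
Voltage divider with the loaded lower leg: V_out = 5.97 × 0.8660/(10.3 + 0.8660) = 5.97 × 0.07756 = 0.4630 V.
(Unloaded it would be 0.567 V; the load pulls it down.)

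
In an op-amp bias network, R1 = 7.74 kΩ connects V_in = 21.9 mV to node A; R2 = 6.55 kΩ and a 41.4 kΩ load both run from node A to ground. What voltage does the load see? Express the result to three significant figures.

V_out ≈ 9.25 mV

R2 ‖ R_L = (6.55 × 41.4)/(6.55 + 41.4) = 5.655 kΩ.
Now apply the divider: V_out = 21.9 × 0.4222 = 9.246 mV.
(Unloaded it would be 10.0 mV; the load pulls it down.)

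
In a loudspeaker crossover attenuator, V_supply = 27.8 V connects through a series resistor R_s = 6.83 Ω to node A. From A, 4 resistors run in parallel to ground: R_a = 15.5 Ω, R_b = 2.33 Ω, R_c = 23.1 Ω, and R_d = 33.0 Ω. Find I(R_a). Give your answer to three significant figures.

I ≈ 0.368 A

Parallel bank: R_p = 1/(1/15.5 + 1/2.33 + 1/23.1 + 1/33.0) = 1.763 Ω.
Node voltage V_A = V_supply · R_p/(R_s + R_p) = 27.8 × 0.2051 = 5.703 V.
I(R_a) = V_A / R_a = 5.703/15.5 = 0.3679 A.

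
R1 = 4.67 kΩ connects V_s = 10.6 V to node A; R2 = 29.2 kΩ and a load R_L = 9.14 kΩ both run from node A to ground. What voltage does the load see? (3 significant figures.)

V_out ≈ 6.34 V

R2 ‖ R_L = (29.2 × 9.14)/(29.2 + 9.14) = 6.961 kΩ.
Voltage divider with the loaded lower leg: V_out = 10.6 × 6.961/(4.67 + 6.961) = 10.6 × 0.5985 = 6.344 V.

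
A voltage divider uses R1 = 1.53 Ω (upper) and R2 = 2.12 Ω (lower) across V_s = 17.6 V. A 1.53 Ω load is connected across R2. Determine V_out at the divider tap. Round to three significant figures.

V_out ≈ 6.47 V

First combine the lower leg with the load: R2 ‖ R_L = 0.8887 Ω.
Then V_out = V_s · R2'/(R1 + R2') = 17.6 × 0.8887/2.419 = 6.467 V.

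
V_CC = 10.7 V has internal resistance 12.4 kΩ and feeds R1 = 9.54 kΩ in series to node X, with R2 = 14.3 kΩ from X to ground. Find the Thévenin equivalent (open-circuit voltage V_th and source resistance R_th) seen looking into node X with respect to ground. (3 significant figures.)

V_th ≈ 4.22 V, R_th ≈ 8.66 kΩ

R1' = 12.4 + 9.54 = 21.94 kΩ (source resistance + R1).
With X open, the divider is unloaded: V_th = 10.7 × 14.3/36.24 = 4.222 V.
Looking into X with the source shorted: R_th = R1'·R2/(R1'+R2) = 21.94 × 14.3/36.24 = 8.657 kΩ.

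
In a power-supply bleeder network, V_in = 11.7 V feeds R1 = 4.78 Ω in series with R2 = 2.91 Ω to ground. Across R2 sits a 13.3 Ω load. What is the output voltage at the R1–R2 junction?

The load sits in parallel with R2, giving an effective lower resistance R2' = R2·R_L/(R2+R_L) = 2.388 Ω.
Then V_out = V_in · R2'/(R1 + R2') = 11.7 × 2.388/7.168 = 3.897 V.

V_out ≈ 3.90 V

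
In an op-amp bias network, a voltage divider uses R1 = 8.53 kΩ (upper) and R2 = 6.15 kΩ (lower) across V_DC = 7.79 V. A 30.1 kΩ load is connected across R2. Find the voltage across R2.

First combine the lower leg with the load: R2 ‖ R_L = 5.107 kΩ.
Then V_out = V_DC · R2'/(R1 + R2') = 7.79 × 5.107/13.64 = 2.917 V.

V_out ≈ 2.92 V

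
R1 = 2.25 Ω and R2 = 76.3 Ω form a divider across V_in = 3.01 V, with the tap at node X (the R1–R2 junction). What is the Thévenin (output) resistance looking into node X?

Zeroing V_in shorts the top of R1 to ground, so R_th = R1 ‖ R2 = 2.186 Ω.

R_th ≈ 2.19 Ω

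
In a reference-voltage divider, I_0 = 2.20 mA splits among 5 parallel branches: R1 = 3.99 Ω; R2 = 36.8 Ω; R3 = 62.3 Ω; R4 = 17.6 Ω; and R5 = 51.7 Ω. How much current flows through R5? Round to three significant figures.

ΣG = 1/3.99 + 1/36.8 + 1/62.3 + 1/17.6 + 1/51.7 = 0.3700.
By the current-divider rule, I = I_0 · G_k/ΣG = 2.20 × 0.05227 = 0.1150 mA.

I ≈ 0.115 mA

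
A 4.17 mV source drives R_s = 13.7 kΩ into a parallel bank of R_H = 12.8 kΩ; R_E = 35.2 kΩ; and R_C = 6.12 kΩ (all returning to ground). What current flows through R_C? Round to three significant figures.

Equivalent of the parallel group: R_p = 3.705 kΩ.
V_A by voltage divider: V_A = 4.17 × 3.705/(13.7 + 3.705) = 0.8876 mV.
I(R_C) = V_A / R_C = 0.8876/6.12 = 0.1450 µA.

I ≈ 0.145 µA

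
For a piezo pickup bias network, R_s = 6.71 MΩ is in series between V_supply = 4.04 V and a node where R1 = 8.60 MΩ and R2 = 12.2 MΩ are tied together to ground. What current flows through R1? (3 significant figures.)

Combine the parallel branches: R_p = (1/8.60 + 1/12.2)⁻¹ = 5.044 MΩ.
V_A by voltage divider: V_A = 4.04 × 5.044/(6.71 + 5.044) = 1.734 V.
Branch current I = V_A/R1 = 1.734/8.60 = 0.2016 µA.
(Equivalently: I_total = 0.3437 µA, then current-divider fraction G_k/ΣG = 0.5865.)

I ≈ 0.202 µA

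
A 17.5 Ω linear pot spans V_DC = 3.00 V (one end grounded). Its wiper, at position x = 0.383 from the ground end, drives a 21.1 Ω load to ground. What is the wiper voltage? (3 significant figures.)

V_out ≈ 0.961 V

Lower segment x·R_p = 6.703 Ω; upper segment (1−x)·R_p = 10.80 Ω.
Lower segment in parallel with the load: 6.703 ‖ 21.1 = 5.087 Ω.
Then V_out = V_DC · 5.087/(10.80 + 5.087) = 0.9607 V.
(Unloaded: V_out = x·V_DC = 1.15 V.)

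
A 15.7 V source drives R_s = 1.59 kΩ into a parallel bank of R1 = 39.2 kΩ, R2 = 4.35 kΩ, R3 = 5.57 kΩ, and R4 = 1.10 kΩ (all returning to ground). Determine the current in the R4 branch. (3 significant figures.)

I ≈ 4.55 mA

Equivalent of the parallel group: R_p = 0.7440 kΩ.
V_A = 15.7 × 0.7440/2.334 = 5.005 V.
I(R4) = V_A / R4 = 5.005/1.10 = 4.550 mA.
(Equivalently: I_total = 6.727 mA, then current-divider fraction G_k/ΣG = 0.6764.)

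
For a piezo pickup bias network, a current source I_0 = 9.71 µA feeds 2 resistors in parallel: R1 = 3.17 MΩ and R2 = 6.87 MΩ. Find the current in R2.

Two-branch current divider: I_k = I_0 · R_other/(R_1 + R_2).
So I = 9.71 × 3.17/10.04 = 3.066 µA.

I ≈ 3.07 µA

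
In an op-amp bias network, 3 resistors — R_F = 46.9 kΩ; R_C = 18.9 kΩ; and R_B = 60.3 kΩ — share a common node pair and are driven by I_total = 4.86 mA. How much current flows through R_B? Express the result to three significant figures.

I ≈ 0.887 mA

ΣG = 1/46.9 + 1/18.9 + 1/60.3 = 0.09082.
Current divider: I(R_B) = I_total · G_k/ΣG = 4.86 × (0.01658/0.09082) = 4.86 × 0.1826 = 0.8875 mA.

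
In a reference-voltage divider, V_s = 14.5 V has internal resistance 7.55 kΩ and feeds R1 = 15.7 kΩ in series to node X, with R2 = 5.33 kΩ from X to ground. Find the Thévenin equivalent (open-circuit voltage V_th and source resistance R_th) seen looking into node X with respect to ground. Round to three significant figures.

V_th ≈ 2.70 V, R_th ≈ 4.34 kΩ

R1' = 7.55 + 15.7 = 23.25 kΩ (source resistance + R1).
With X open, the divider is unloaded: V_th = 14.5 × 5.33/28.58 = 2.704 V.
With V_s suppressed (replaced by a short), R_th = R1' ‖ R2 = (23.25 × 5.33)/(23.25 + 5.33) = 4.336 kΩ.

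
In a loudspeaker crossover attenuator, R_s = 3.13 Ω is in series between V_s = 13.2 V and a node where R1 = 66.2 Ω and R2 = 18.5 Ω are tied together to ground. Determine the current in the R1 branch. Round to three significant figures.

Parallel bank: R_p = 1/(1/66.2 + 1/18.5) = 14.46 Ω.
V_A = 13.2 × 14.46/17.59 = 10.85 V.
I(R1) = V_A / R1 = 10.85/66.2 = 0.1639 A.
(Check via current divider: I_total = 0.7505 A; share G_k/ΣG = 0.2184 → same result.)

I ≈ 0.164 A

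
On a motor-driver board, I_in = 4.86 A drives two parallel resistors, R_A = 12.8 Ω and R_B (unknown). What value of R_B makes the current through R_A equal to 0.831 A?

R_B ≈ 2.64 Ω

The fraction through R_A equals R_B/(R_A+R_B).
0.831/4.86 = R_B/(R_A + R_B) → R_B = R_A · (0.1710)/(1 − 0.1710) = 12.8 × 0.2063 = 2.640 Ω.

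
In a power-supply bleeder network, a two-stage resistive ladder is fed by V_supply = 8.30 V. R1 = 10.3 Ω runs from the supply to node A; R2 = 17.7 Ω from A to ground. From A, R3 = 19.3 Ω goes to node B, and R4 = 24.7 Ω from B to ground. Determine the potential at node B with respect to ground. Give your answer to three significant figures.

Node A sees R2 in parallel with the series input of stage 2, R3 + R4 = 44.00 Ω.
Effective lower resistance at A: R2 ‖ 44.00 = 12.62 Ω.
So V_A = 8.30 × 0.5507 = 4.570 V.
V_B = V_A × 0.5614 = 2.566 V.

V_B ≈ 2.57 V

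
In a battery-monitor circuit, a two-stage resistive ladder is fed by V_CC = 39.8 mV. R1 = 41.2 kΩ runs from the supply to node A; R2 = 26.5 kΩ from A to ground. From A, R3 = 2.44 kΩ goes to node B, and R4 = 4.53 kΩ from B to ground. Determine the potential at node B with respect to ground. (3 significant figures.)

V_B ≈ 3.06 mV

Looking into the second stage from A: R3 + R4 = 6.970 kΩ appears in parallel with R2.
Effective lower resistance at A: R2 ‖ 6.970 = 5.519 kΩ.
First divider: V_A = V_CC · 5.519/(41.2 + 5.519) = 4.701 mV.
Stage 2 is unloaded, so V_B = V_A · R4/(R3+R4) = 4.701 × 4.53/6.970 = 3.056 mV.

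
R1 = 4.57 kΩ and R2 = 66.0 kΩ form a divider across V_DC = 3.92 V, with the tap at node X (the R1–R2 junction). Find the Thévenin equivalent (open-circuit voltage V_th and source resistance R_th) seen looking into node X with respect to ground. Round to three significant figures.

V_th ≈ 3.67 V, R_th ≈ 4.27 kΩ

With X open, the divider is unloaded: V_th = 3.92 × 66.0/70.57 = 3.666 V.
With V_DC suppressed (replaced by a short), R_th = R1 ‖ R2 = (4.570 × 66.0)/(4.570 + 66.0) = 4.274 kΩ.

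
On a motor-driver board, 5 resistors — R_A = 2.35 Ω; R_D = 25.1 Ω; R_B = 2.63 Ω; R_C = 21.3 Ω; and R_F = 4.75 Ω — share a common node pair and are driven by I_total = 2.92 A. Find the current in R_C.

I ≈ 0.124 A

ΣG = 1/2.35 + 1/25.1 + 1/2.63 + 1/21.3 + 1/4.75 = 1.103.
Current divider: I(R_C) = I_total · G_k/ΣG = 2.92 × (0.04695/1.103) = 2.92 × 0.04256 = 0.1243 A.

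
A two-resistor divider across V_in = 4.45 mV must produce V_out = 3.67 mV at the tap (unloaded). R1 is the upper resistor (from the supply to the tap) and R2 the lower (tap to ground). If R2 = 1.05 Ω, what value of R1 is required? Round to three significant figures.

R1 ≈ 0.223 Ω

Required fraction k = V_out/V_in = 0.8247.
R1 = R2·(1/k − 1) = 1.05 × 0.2125 = 0.2232 Ω.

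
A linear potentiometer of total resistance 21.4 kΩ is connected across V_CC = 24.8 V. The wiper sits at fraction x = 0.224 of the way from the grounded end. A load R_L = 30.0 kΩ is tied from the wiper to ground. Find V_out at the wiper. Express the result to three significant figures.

V_out ≈ 4.94 V

Split the track: R_lower = x·R_p = 4.794 kΩ, R_upper = (1−x)·R_p = 16.61 kΩ.
(x·R_p) ‖ R_L = 4.133 kΩ.
Loaded-divider output: V_out = 24.8 × 0.1993 = 4.942 V.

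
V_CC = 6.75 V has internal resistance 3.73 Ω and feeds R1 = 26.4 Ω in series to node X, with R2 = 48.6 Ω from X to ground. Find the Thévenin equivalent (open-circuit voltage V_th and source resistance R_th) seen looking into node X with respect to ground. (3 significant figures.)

V_th ≈ 4.17 V, R_th ≈ 18.6 Ω

R1' = 3.73 + 26.4 = 30.13 Ω (source resistance + R1).
V_th is the unloaded tap voltage: V_CC · R2/(R1'+R2) = 6.75 × 0.6173 = 4.167 V.
With V_CC suppressed (replaced by a short), R_th = R1' ‖ R2 = (30.13 × 48.6)/(30.13 + 48.6) = 18.60 Ω.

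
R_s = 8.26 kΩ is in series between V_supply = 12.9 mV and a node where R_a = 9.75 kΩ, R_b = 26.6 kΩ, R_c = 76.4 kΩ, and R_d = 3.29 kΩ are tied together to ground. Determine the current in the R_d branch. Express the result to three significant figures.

Parallel bank: R_p = 1/(1/9.75 + 1/26.6 + 1/76.4 + 1/3.29) = 2.187 kΩ.
V_A = 12.9 × 2.187/10.45 = 2.701 mV.
Branch current I = V_A/R_d = 2.701/3.29 = 0.8209 µA.

I ≈ 0.821 µA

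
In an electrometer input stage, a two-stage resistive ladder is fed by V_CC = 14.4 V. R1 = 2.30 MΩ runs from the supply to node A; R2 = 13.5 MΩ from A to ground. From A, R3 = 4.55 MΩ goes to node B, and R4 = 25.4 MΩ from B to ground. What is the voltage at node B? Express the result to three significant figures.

V_B ≈ 9.79 V

Node A sees R2 in parallel with the series input of stage 2, R3 + R4 = 29.95 MΩ.
Effective lower resistance at A: R2 ‖ 29.95 = 9.306 MΩ.
So V_A = 14.4 × 0.8018 = 11.55 V.
Then the unloaded second divider: V_B = V_A × R4/(R3+R4) = 11.55 × 0.8481 = 9.792 V.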